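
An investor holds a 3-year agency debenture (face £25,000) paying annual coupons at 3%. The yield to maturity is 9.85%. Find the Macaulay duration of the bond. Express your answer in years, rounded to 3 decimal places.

Periodic yield y = 0.0985. Discount each cash flow and weight by its year:
  t   CF        PV=CF/(1+0.0985)^t    t·PV
  1       750.00       682.7492       682.7492
  2       750.00       621.5286     1,243.0573
  3    25,750.00    19,425.7166    58,277.1499
  Σ                 20,729.9945    60,202.9564
Price P = Σ PV = 20,729.9945.
Macaulay duration = Σ(t·PV) / P = 60,202.9564 / 20,729.9945 = 2.90415 years.

2.904 years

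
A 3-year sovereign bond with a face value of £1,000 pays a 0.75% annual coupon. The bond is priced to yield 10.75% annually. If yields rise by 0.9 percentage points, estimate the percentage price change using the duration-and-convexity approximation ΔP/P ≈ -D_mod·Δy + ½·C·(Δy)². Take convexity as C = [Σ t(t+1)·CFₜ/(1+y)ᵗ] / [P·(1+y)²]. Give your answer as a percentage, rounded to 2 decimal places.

-2.38%

With y = 0.1075:
  t   CF        PV=CF/(1+0.1075)^t    t·PV        t(t+1)·PV
  1         7.50         6.7720         6.7720          13.5440
  2         7.50         6.1147        12.2294          36.6881
  3     1,007.50       741.6754     2,225.0261       8,900.1043
  Σ                    754.5620     2,244.0274       8,950.3364
P = 754.5620; D_Mac = 2.97395 yrs; D_mod = 2.68528 yrs; C = 9.67068.
Duration effect: -2.68528 × (+0.009) = -0.024168
Convexity effect: 0.5 × 9.67068 × (0.009)² = +0.0003917
ΔP/P ≈ -0.024168 + 0.0003917 = -0.023776 = -2.3776%.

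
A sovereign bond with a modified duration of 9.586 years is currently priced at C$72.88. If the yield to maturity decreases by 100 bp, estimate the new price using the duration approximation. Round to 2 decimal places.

Duration approximation: ΔP/P ≈ -D_mod · Δy = -9.586 × (-0.01) = +0.095860.
New price ≈ 72.88 × (1 + 0.095860) = 79.8662768.

C$79.87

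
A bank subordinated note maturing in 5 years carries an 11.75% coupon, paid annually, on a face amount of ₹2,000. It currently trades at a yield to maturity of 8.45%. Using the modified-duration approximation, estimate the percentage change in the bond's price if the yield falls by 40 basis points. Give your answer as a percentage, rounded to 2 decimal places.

+1.52%

Periodic yield y = 0.0845. Modified duration first:
  t   CF        PV=CF/(1+0.0845)^t    t·PV
  1       235.00       216.6897       216.6897
  2       235.00       199.8061       399.6122
  3       235.00       184.2380       552.7140
  4       235.00       169.8829       679.5316
  5     2,235.00     1,489.8061     7,449.0305
  Σ                  2,260.4228     9,297.5779
P = 2,260.4228; D_Mac = 4.11320 yrs; D_mod = 4.11320/(1+0.0845) = 3.79272 yrs.
ΔP/P ≈ -D_mod · Δy = -3.79272 × (-0.004) = +0.015171 = +1.5171%.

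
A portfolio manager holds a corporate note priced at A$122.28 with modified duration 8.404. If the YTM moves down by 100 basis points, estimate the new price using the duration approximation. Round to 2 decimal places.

Duration approximation: ΔP/P ≈ -D_mod · Δy = -8.404 × (-0.01) = +0.084040.
New price ≈ 122.28 × (1 + 0.084040) = 132.5564112.

A$132.56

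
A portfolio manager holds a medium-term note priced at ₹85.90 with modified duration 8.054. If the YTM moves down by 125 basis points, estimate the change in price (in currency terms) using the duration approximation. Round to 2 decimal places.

+₹8.65

Duration approximation: ΔP/P ≈ -D_mod · Δy = -8.054 × (-0.0125) = +0.100675.
ΔP ≈ 85.90 × (+0.100675) = +8.6479825.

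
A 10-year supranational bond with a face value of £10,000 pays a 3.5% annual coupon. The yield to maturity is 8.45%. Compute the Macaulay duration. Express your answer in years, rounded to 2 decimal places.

8.24 years

Periodic yield y = 0.0845. Discount each cash flow and weight by its year:
  t   CF        PV=CF/(1+0.0845)^t    t·PV
  1       350.00       322.7294       322.7294
  2       350.00       297.5836       595.1671
  3       350.00       274.3970       823.1910
  4       350.00       253.0171     1,012.0683
  5       350.00       233.3030     1,166.5148
  6       350.00       215.1249     1,290.7495
  7       350.00       198.3632     1,388.5425
  8       350.00       182.9075     1,463.2603
  9       350.00       168.6561     1,517.9048
  10   10,350.00     4,598.8028    45,988.0279
  Σ                  6,744.8845    55,568.1557
Price P = Σ PV = 6,744.8845.
Macaulay duration = Σ(t·PV) / P = 55,568.1557 / 6,744.8845 = 8.23856 years.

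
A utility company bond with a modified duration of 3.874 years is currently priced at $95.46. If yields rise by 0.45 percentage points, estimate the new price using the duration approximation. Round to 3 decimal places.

$93.796

Duration approximation: ΔP/P ≈ -D_mod · Δy = -3.874 × (+0.0045) = -0.017433.
New price ≈ 95.46 × (1 - 0.017433) = 93.79584582.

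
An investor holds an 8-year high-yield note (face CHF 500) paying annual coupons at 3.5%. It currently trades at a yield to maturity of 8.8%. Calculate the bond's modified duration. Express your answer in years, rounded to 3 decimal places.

Periodic yield y = 0.088. First find Macaulay duration:
  t   CF        PV=CF/(1+0.088)^t    t·PV
  1        17.50        16.0846        16.0846
  2        17.50        14.7836        29.5672
  3        17.50        13.5879        40.7636
  4        17.50        12.4889        49.9554
  5        17.50        11.4787        57.3936
  6        17.50        10.5503        63.3018
  7        17.50         9.6970        67.8787
  8       517.50       263.5598     2,108.4785
  Σ                    352.2307     2,433.4234
P = 352.2307; Macaulay duration = 2,433.4234 / 352.2307 = 6.90861 years.
Modified duration = D_Mac / (1 + y) = 6.90861 / 1.088 = 6.34982 years.

6.350 years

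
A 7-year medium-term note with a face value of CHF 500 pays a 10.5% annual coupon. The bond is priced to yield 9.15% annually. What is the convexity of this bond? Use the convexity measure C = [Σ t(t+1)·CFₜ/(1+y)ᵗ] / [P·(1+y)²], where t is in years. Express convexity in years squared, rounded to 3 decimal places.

With y = 0.0915:
  t   CF        PV=CF/(1+0.0915)^t    t·PV        t(t+1)·PV
  1        52.50        48.0989        48.0989          96.1979
  2        52.50        44.0668        88.1337         264.4010
  3        52.50        40.3727       121.1182         484.4727
  4        52.50        36.9883       147.9532         739.7660
  5        52.50        33.8876       169.4379       1,016.6275
  6        52.50        31.0468       186.2808       1,303.9657
  7       552.50       299.3409     2,095.3865      16,763.0920
  Σ                    533.8021     2,856.4092      20,668.5227
P = 533.8021.
Convexity = Σ t(t+1)·PV / [P·(1+y)²] = 20,668.5227 / (533.8021 × 1.191372) = 32.49987.

32.500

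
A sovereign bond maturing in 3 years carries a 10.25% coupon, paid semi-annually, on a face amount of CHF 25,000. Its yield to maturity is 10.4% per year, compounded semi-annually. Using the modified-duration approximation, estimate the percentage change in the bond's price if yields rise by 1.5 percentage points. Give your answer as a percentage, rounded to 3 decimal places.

-3.788%

Periodic yield y = 0.052. Modified duration first:
  t   CF        PV=CF/(1+0.052)^t    t·PV
  1     1,281.25     1,217.9183     1,217.9183
  2     1,281.25     1,157.7170     2,315.4339
  3     1,281.25     1,100.4914     3,301.4742
  4     1,281.25     1,046.0945     4,184.3780
  5     1,281.25       994.3864     4,971.9320
  6    26,281.25    19,388.8289   116,332.9735
  Σ                 24,905.4365   132,324.1100
P = 24,905.4365; D_Mac = 5.31306 half-year periods = 2.65653 yrs; D_mod = 2.65653/(1+0.052) = 2.52522 yrs.
ΔP/P ≈ -D_mod · Δy = -2.52522 × (+0.015) = -0.037878 = -3.7878%.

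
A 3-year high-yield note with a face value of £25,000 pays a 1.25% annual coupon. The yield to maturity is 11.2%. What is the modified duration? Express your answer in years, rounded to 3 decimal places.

Periodic yield y = 0.112. First find Macaulay duration:
  t   CF        PV=CF/(1+0.112)^t    t·PV
  1       312.50       281.0252       281.0252
  2       312.50       252.7205       505.4410
  3    25,312.50    18,408.5965    55,225.7895
  Σ                 18,942.3422    56,012.2557
P = 18,942.3422; Macaulay duration = 56,012.2557 / 18,942.3422 = 2.95699 years.
Modified duration = D_Mac / (1 + y) = 2.95699 / 1.112 = 2.65916 years.

2.659 years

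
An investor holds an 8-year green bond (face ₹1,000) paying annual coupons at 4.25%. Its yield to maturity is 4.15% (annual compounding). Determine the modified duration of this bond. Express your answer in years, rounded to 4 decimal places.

Periodic yield y = 0.0415. First find Macaulay duration:
  t   CF        PV=CF/(1+0.0415)^t    t·PV
  1        42.50        40.8065        40.8065
  2        42.50        39.1805        78.3611
  3        42.50        37.6193       112.8580
  4        42.50        36.1203       144.4814
  5        42.50        34.6811       173.4054
  6        42.50        33.2992       199.7950
  7        42.50        31.9723       223.8062
  8     1,042.50       753.0120     6,024.0956
  Σ                  1,006.6912     6,997.6091
P = 1,006.6912; Macaulay duration = 6,997.6091 / 1,006.6912 = 6.95110 years.
Modified duration = D_Mac / (1 + y) = 6.95110 / 1.0415 = 6.67412 years.

6.6741 years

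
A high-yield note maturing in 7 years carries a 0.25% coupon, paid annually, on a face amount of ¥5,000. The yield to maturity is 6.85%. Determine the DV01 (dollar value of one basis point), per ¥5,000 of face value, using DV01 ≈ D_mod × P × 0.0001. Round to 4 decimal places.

¥2.0837

Periodic yield y = 0.0685.
  t   CF        PV=CF/(1+0.0685)^t    t·PV
  1        12.50        11.6986        11.6986
  2        12.50        10.9487        21.8973
  3        12.50        10.2468        30.7403
  4        12.50         9.5899        38.3594
  5        12.50         8.9751        44.8753
  6        12.50         8.3997        50.3981
  7     5,012.50     3,152.3374    22,066.3621
  Σ                  3,212.1961    22,264.3311
P = 3,212.1961; D_Mac = 6.93119 yrs; D_mod = 6.48684 yrs.
DV01 ≈ 6.48684 × 3,212.1961 × 0.0001 = 2.083700.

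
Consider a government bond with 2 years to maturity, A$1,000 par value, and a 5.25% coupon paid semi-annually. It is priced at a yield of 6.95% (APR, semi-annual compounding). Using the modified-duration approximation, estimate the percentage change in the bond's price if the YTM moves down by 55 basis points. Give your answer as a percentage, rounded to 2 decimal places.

+1.02%

Periodic yield y = 0.03475. Modified duration first:
  t   CF        PV=CF/(1+0.03475)^t    t·PV
  1        26.25        25.3684        25.3684
  2        26.25        24.5165        49.0330
  3        26.25        23.6932        71.0795
  4     1,026.25       895.1822     3,580.7287
  Σ                    968.7603     3,726.2097
P = 968.7603; D_Mac = 3.84637 half-year periods = 1.92318 yrs; D_mod = 1.92318/(1+0.03475) = 1.85860 yrs.
ΔP/P ≈ -D_mod · Δy = -1.85860 × (-0.0055) = +0.010222 = +1.0222%.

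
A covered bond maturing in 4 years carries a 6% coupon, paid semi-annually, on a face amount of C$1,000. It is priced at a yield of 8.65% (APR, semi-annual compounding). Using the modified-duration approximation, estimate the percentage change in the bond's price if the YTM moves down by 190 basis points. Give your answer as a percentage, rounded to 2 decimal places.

+6.54%

Periodic yield y = 0.04325. Modified duration first:
  t   CF        PV=CF/(1+0.04325)^t    t·PV
  1        30.00        28.7563        28.7563
  2        30.00        27.5641        55.1283
  3        30.00        26.4214        79.2642
  4        30.00        25.3261       101.3043
  5        30.00        24.2761       121.3806
  6        30.00        23.2697       139.6182
  7        30.00        22.3050       156.1351
  8     1,030.00       734.0575     5,872.4600
  Σ                    911.9762     6,554.0470
P = 911.9762; D_Mac = 7.18664 half-year periods = 3.59332 yrs; D_mod = 3.59332/(1+0.04325) = 3.44435 yrs.
ΔP/P ≈ -D_mod · Δy = -3.44435 × (-0.019) = +0.065443 = +6.5443%.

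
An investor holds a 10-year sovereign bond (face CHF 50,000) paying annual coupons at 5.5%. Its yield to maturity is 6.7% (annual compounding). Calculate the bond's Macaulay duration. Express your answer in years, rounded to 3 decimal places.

7.845 years

Periodic yield y = 0.067. Discount each cash flow and weight by its year:
  t   CF        PV=CF/(1+0.067)^t    t·PV
  1     2,750.00     2,577.3196     2,577.3196
  2     2,750.00     2,415.4823     4,830.9646
  3     2,750.00     2,263.8072     6,791.4216
  4     2,750.00     2,121.6562     8,486.6249
  5     2,750.00     1,988.4313     9,942.1566
  6     2,750.00     1,863.5720    11,181.4320
  7     2,750.00     1,746.5530    12,225.8707
  8     2,750.00     1,636.8819    13,095.0550
  9     2,750.00     1,534.0973    13,806.8761
  10   52,750.00    27,578.9844   275,789.8443
  Σ                 45,726.7852   358,727.5654
Price P = Σ PV = 45,726.7852.
Macaulay duration = Σ(t·PV) / P = 358,727.5654 / 45,726.7852 = 7.84502 years.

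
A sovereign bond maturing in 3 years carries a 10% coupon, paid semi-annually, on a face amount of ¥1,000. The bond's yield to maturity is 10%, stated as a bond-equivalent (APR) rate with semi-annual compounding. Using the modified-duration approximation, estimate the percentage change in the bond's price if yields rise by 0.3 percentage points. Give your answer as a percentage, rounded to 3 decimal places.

-0.761%

Periodic yield y = 0.05. Modified duration first:
  t   CF        PV=CF/(1+0.05)^t    t·PV
  1        50.00        47.6190        47.6190
  2        50.00        45.3515        90.7029
  3        50.00        43.1919       129.5756
  4        50.00        41.1351       164.5405
  5        50.00        39.1763       195.8815
  6     1,050.00       783.5262     4,701.1570
  Σ                  1,000.0000     5,329.4767
P = 1,000.0000; D_Mac = 5.32948 half-year periods = 2.66474 yrs; D_mod = 2.66474/(1+0.05) = 2.53785 yrs.
ΔP/P ≈ -D_mod · Δy = -2.53785 × (+0.003) = -0.007614 = -0.7614%.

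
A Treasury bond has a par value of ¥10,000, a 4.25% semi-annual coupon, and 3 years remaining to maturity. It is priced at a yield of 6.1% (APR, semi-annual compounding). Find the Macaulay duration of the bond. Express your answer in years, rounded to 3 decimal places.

2.843 years

Periodic yield y = 0.0305. Discount each cash flow and weight by its period:
  t   CF        PV=CF/(1+0.0305)^t    t·PV
  1       212.50       206.2106       206.2106
  2       212.50       200.1073       400.2146
  3       212.50       194.1847       582.5540
  4       212.50       188.4373       753.7493
  5       212.50       182.8601       914.3005
  6    10,212.50     8,527.9392    51,167.6349
  Σ                  9,499.7391    54,024.6639
Price P = Σ PV = 9,499.7391.
Macaulay duration = Σ(t·PV) / P = 54,024.6639 / 9,499.7391 = 5.68696 half-year periods.
In years: 5.68696 / 2 = 2.84348 years.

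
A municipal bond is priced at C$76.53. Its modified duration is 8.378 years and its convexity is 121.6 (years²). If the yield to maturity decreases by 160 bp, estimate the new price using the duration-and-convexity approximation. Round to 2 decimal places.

C$87.98

Duration effect: -D_mod·Δy = -8.378 × (-0.016) = +0.134048
Convexity effect: ½·C·(Δy)² = 0.5 × 121.6 × (-0.016)² = +0.0155648
ΔP/P ≈ +0.134048 + 0.0155648 = +0.1496128
New price ≈ 76.53 × (1 + 0.1496128) = 87.979867584.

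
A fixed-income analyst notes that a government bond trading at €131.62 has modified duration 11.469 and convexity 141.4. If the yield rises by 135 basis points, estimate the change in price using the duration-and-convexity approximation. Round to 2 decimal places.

Duration effect: -D_mod·Δy = -11.469 × (+0.0135) = -0.1548315
Convexity effect: ½·C·(Δy)² = 0.5 × 141.4 × (0.0135)² = +0.012885075
ΔP/P ≈ -0.1548315 + 0.012885075 = -0.141946425
ΔP ≈ 131.62 × (-0.141946425) = -18.6829884585.

-€18.68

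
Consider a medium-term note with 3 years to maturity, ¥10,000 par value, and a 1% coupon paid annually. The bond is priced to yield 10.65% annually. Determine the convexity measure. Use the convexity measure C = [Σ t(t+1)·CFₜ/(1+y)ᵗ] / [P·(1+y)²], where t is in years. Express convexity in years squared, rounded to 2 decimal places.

9.65

With y = 0.1065:
  t   CF        PV=CF/(1+0.1065)^t    t·PV        t(t+1)·PV
  1       100.00        90.3751        90.3751         180.7501
  2       100.00        81.6765       163.3530         490.0591
  3    10,100.00     7,455.3342    22,366.0027      89,464.0109
  Σ                  7,627.3858    22,619.7308      90,134.8201
P = 7,627.3858.
Convexity = Σ t(t+1)·PV / [P·(1+y)²] = 90,134.8201 / (7,627.3858 × 1.224342) = 9.65193.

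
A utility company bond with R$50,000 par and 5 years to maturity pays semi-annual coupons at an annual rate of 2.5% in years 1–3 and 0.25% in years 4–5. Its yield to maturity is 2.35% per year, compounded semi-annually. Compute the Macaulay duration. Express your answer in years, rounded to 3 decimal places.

4.753 years

Periodic yield y = 0.01175. Discount each cash flow and weight by its period:
  t   CF        PV=CF/(1+0.01175)^t    t·PV
  1       625.00       617.7415       617.7415
  2       625.00       610.5674     1,221.1347
  3       625.00       603.4765     1,810.4296
  4       625.00       596.4680     2,385.8721
  5       625.00       589.5409     2,947.7046
  6       625.00       582.6943     3,496.1656
  7        62.50        57.5927       403.1490
  8        62.50        56.9239       455.3908
  9        62.50        56.2628       506.3649
  10   50,062.50    44,543.0963   445,430.9632
  Σ                 48,314.3643   459,274.9160
Price P = Σ PV = 48,314.3643.
Macaulay duration = Σ(t·PV) / P = 459,274.9160 / 48,314.3643 = 9.50597 half-year periods.
In years: 9.50597 / 2 = 4.75299 years.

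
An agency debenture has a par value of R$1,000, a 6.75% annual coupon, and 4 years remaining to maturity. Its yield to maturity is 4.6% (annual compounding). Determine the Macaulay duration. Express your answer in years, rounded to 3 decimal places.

Periodic yield y = 0.046. Discount each cash flow and weight by its year:
  t   CF        PV=CF/(1+0.046)^t    t·PV
  1        67.50        64.5315        64.5315
  2        67.50        61.6936       123.3873
  3        67.50        58.9805       176.9416
  4     1,067.50       891.7459     3,566.9838
  Σ                  1,076.9517     3,931.8442
Price P = Σ PV = 1,076.9517.
Macaulay duration = Σ(t·PV) / P = 3,931.8442 / 1,076.9517 = 3.65090 years.

3.651 years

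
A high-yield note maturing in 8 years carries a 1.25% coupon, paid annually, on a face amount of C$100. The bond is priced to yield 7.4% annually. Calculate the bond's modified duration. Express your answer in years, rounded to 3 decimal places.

Periodic yield y = 0.074. First find Macaulay duration:
  t   CF        PV=CF/(1+0.074)^t    t·PV
  1         1.25         1.1639         1.1639
  2         1.25         1.0837         2.1674
  3         1.25         1.0090         3.0270
  4         1.25         0.9395         3.7580
  5         1.25         0.8748         4.3738
  6         1.25         0.8145         4.8869
  7         1.25         0.7584         5.3086
  8       101.25        57.1954       457.5629
  Σ                     63.8390       482.2484
P = 63.8390; Macaulay duration = 482.2484 / 63.8390 = 7.55413 years.
Modified duration = D_Mac / (1 + y) = 7.55413 / 1.074 = 7.03364 years.

7.034 years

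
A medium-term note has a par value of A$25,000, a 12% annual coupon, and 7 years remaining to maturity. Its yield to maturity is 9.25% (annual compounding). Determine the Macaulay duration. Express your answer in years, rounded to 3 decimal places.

Periodic yield y = 0.0925. Discount each cash flow and weight by its year:
  t   CF        PV=CF/(1+0.0925)^t    t·PV
  1     3,000.00     2,745.9954     2,745.9954
  2     3,000.00     2,513.4970     5,026.9939
  3     3,000.00     2,300.6837     6,902.0511
  4     3,000.00     2,105.8890     8,423.5559
  5     3,000.00     1,927.5872     9,637.9358
  6     3,000.00     1,764.3818    10,586.2911
  7    28,000.00    15,073.2850   105,512.9953
  Σ                 28,431.3191   148,835.8186
Price P = Σ PV = 28,431.3191.
Macaulay duration = Σ(t·PV) / P = 148,835.8186 / 28,431.3191 = 5.23492 years.

5.235 years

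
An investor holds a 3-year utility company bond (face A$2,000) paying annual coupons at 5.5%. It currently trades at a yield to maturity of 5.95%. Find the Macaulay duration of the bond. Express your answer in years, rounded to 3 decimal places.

2.845 years

Periodic yield y = 0.0595. Discount each cash flow and weight by its year:
  t   CF        PV=CF/(1+0.0595)^t    t·PV
  1       110.00       103.8226       103.8226
  2       110.00        97.9920       195.9841
  3     2,110.00     1,774.1060     5,322.3181
  Σ                  1,975.9206     5,622.1247
Price P = Σ PV = 1,975.9206.
Macaulay duration = Σ(t·PV) / P = 5,622.1247 / 1,975.9206 = 2.84532 years.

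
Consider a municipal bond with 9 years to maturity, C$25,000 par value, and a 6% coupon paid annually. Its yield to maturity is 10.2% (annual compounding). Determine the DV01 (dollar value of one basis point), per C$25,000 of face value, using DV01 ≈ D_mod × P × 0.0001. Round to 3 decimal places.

Periodic yield y = 0.102.
  t   CF        PV=CF/(1+0.102)^t    t·PV
  1     1,500.00     1,361.1615     1,361.1615
  2     1,500.00     1,235.1738     2,470.3476
  3     1,500.00     1,120.8474     3,362.5421
  4     1,500.00     1,017.1029     4,068.4115
  5     1,500.00       922.9609     4,614.8043
  6     1,500.00       837.5325     5,025.1953
  7     1,500.00       760.0114     5,320.0797
  8     1,500.00       689.6655     5,517.3240
  9    26,500.00    11,056.3435    99,507.0916
  Σ                 19,000.7994   131,246.9576
P = 19,000.7994; D_Mac = 6.90744 yrs; D_mod = 6.26810 yrs.
DV01 ≈ 6.26810 × 19,000.7994 × 0.0001 = 11.909887.

C$11.910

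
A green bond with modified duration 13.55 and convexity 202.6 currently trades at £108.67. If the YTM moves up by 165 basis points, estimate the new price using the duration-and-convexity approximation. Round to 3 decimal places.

£87.371

Duration effect: -D_mod·Δy = -13.55 × (+0.0165) = -0.223575
Convexity effect: ½·C·(Δy)² = 0.5 × 202.6 × (0.0165)² = +0.027578925
ΔP/P ≈ -0.223575 + 0.027578925 = -0.195996075
New price ≈ 108.67 × (1 - 0.195996075) = 87.37110652975.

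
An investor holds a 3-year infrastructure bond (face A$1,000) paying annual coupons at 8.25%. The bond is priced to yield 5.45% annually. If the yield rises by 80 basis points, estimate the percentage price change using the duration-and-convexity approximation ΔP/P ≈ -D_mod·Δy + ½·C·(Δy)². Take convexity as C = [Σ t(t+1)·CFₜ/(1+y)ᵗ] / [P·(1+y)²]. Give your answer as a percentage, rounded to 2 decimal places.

-2.08%

With y = 0.0545:
  t   CF        PV=CF/(1+0.0545)^t    t·PV        t(t+1)·PV
  1        82.50        78.2361        78.2361         156.4723
  2        82.50        74.1926       148.3853         445.1558
  3     1,082.50       923.1838     2,769.5513      11,078.2050
  Σ                  1,075.6125     2,996.1727      11,679.8331
P = 1,075.6125; D_Mac = 2.78555 yrs; D_mod = 2.64158 yrs; C = 9.76535.
Duration effect: -2.64158 × (+0.008) = -0.021133
Convexity effect: 0.5 × 9.76535 × (0.008)² = +0.0003125
ΔP/P ≈ -0.021133 + 0.0003125 = -0.020820 = -2.0820%.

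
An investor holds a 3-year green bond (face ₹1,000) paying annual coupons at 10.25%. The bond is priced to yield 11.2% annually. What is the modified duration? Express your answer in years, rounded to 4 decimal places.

Periodic yield y = 0.112. First find Macaulay duration:
  t   CF        PV=CF/(1+0.112)^t    t·PV
  1       102.50        92.1763        92.1763
  2       102.50        82.8923       165.7846
  3     1,102.50       801.7966     2,405.3899
  Σ                    976.8652     2,663.3508
P = 976.8652; Macaulay duration = 2,663.3508 / 976.8652 = 2.72643 years.
Modified duration = D_Mac / (1 + y) = 2.72643 / 1.112 = 2.45182 years.

2.4518 years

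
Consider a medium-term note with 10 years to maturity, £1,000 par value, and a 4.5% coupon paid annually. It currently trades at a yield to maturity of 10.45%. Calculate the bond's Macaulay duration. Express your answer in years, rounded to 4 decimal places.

7.7557 years

Periodic yield y = 0.1045. Discount each cash flow and weight by its year:
  t   CF        PV=CF/(1+0.1045)^t    t·PV
  1        45.00        40.7424        40.7424
  2        45.00        36.8877        73.7753
  3        45.00        33.3976       100.1928
  4        45.00        30.2378       120.9510
  5        45.00        27.3769       136.8844
  6        45.00        24.7867       148.7200
  7        45.00        22.4415       157.0907
  8        45.00        20.3183       162.5462
  9        45.00        18.3959       165.5631
  10    1,045.00       386.7756     3,867.7562
  Σ                    641.3603     4,974.2222
Price P = Σ PV = 641.3603.
Macaulay duration = Σ(t·PV) / P = 4,974.2222 / 641.3603 = 7.75574 years.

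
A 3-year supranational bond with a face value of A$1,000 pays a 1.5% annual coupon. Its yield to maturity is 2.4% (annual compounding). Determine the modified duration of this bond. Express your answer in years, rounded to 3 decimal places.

2.886 years

Periodic yield y = 0.024. First find Macaulay duration:
  t   CF        PV=CF/(1+0.024)^t    t·PV
  1        15.00        14.6484        14.6484
  2        15.00        14.3051        28.6102
  3     1,015.00       945.2924     2,835.8772
  Σ                    974.2460     2,879.1359
P = 974.2460; Macaulay duration = 2,879.1359 / 974.2460 = 2.95525 years.
Modified duration = D_Mac / (1 + y) = 2.95525 / 1.024 = 2.88598 years.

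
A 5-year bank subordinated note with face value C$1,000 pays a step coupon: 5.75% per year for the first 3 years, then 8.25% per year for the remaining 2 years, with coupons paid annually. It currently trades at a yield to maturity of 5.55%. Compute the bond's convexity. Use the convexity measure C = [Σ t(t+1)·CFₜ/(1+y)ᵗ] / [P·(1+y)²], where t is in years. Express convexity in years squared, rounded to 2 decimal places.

With y = 0.0555:
  t   CF        PV=CF/(1+0.0555)^t    t·PV        t(t+1)·PV
  1        57.50        54.4766        54.4766         108.9531
  2        57.50        51.6121       103.2242         309.6725
  3        57.50        48.8982       146.6947         586.7788
  4        82.50        66.4693       265.8771       1,329.3857
  5     1,082.50       826.2980     4,131.4901      24,788.9409
  Σ                  1,047.7542     4,701.7627      27,123.7309
P = 1,047.7542.
Convexity = Σ t(t+1)·PV / [P·(1+y)²] = 27,123.7309 / (1,047.7542 × 1.114080) = 23.23665.

23.24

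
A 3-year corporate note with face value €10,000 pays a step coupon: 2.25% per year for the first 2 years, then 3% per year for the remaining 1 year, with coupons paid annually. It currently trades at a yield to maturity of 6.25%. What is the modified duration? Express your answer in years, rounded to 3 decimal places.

2.758 years

Periodic yield y = 0.0625. First find Macaulay duration:
  t   CF        PV=CF/(1+0.0625)^t    t·PV
  1       225.00       211.7647       211.7647
  2       225.00       199.3080       398.6159
  3    10,300.00     8,587.1769    25,761.5306
  Σ                  8,998.2495    26,371.9113
P = 8,998.2495; Macaulay duration = 26,371.9113 / 8,998.2495 = 2.93078 years.
Modified duration = D_Mac / (1 + y) = 2.93078 / 1.0625 = 2.75838 years.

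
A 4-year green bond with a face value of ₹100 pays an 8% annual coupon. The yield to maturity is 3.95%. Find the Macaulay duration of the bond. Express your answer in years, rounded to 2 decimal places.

3.61 years

Periodic yield y = 0.0395. Discount each cash flow and weight by its year:
  t   CF        PV=CF/(1+0.0395)^t    t·PV
  1         8.00         7.6960         7.6960
  2         8.00         7.4036        14.8071
  3         8.00         7.1222        21.3667
  4       108.00        92.4966       369.9864
  Σ                    114.7184       413.8563
Price P = Σ PV = 114.7184.
Macaulay duration = Σ(t·PV) / P = 413.8563 / 114.7184 = 3.60758 years.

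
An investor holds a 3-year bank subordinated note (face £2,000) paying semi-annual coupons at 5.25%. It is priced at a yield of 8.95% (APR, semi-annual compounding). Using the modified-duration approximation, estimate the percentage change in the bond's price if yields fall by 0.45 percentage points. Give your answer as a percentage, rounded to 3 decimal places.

Periodic yield y = 0.04475. Modified duration first:
  t   CF        PV=CF/(1+0.04475)^t    t·PV
  1        52.50        50.2513        50.2513
  2        52.50        48.0988        96.1977
  3        52.50        46.0386       138.1158
  4        52.50        44.0666       176.2665
  5        52.50        42.1791       210.8955
  6     2,052.50     1,578.3703     9,470.2215
  Σ                  1,809.0047    10,141.9483
P = 1,809.0047; D_Mac = 5.60637 half-year periods = 2.80318 yrs; D_mod = 2.80318/(1+0.04475) = 2.68312 yrs.
ΔP/P ≈ -D_mod · Δy = -2.68312 × (-0.0045) = +0.012074 = +1.2074%.

+1.207%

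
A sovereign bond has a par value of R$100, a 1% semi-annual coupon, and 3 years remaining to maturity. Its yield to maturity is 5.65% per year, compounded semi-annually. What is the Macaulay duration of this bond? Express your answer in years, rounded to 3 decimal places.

Periodic yield y = 0.02825. Discount each cash flow and weight by its period:
  t   CF        PV=CF/(1+0.02825)^t    t·PV
  1         0.50         0.4863         0.4863
  2         0.50         0.4729         0.9458
  3         0.50         0.4599         1.3797
  4         0.50         0.4473         1.7891
  5         0.50         0.4350         2.1749
  6       100.50        85.0303       510.1818
  Σ                     87.3316       516.9577
Price P = Σ PV = 87.3316.
Macaulay duration = Σ(t·PV) / P = 516.9577 / 87.3316 = 5.91948 half-year periods.
In years: 5.91948 / 2 = 2.95974 years.

2.960 years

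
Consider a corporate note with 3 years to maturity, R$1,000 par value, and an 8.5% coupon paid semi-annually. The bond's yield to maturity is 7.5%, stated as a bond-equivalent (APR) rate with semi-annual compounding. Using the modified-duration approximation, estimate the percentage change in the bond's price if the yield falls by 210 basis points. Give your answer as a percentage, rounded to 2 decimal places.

Periodic yield y = 0.0375. Modified duration first:
  t   CF        PV=CF/(1+0.0375)^t    t·PV
  1        42.50        40.9639        40.9639
  2        42.50        39.4832        78.9665
  3        42.50        38.0561       114.1684
  4        42.50        36.6806       146.7224
  5        42.50        35.3548       176.7740
  6     1,042.50       835.8867     5,015.3204
  Σ                  1,026.4254     5,572.9155
P = 1,026.4254; D_Mac = 5.42944 half-year periods = 2.71472 yrs; D_mod = 2.71472/(1+0.0375) = 2.61660 yrs.
ΔP/P ≈ -D_mod · Δy = -2.61660 × (-0.021) = +0.054949 = +5.4949%.

+5.49%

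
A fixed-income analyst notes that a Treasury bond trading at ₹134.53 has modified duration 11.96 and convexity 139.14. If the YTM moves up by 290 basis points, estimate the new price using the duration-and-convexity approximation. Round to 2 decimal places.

₹95.74

Duration effect: -D_mod·Δy = -11.96 × (+0.029) = -0.346840
Convexity effect: ½·C·(Δy)² = 0.5 × 139.14 × (0.029)² = +0.05850837
ΔP/P ≈ -0.346840 + 0.05850837 = -0.28833163
New price ≈ 134.53 × (1 - 0.28833163) = 95.7407458161.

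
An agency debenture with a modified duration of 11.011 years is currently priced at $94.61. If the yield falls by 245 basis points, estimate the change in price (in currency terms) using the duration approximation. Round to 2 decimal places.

+$25.52

Duration approximation: ΔP/P ≈ -D_mod · Δy = -11.011 × (-0.0245) = +0.2697695.
ΔP ≈ 94.61 × (+0.2697695) = +25.522892395.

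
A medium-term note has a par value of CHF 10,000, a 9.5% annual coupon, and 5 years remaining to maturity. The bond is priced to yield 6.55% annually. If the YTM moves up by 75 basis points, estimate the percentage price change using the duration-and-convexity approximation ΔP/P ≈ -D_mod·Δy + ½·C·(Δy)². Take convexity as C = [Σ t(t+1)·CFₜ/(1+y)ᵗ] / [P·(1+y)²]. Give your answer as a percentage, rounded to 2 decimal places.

-2.93%

With y = 0.0655:
  t   CF        PV=CF/(1+0.0655)^t    t·PV        t(t+1)·PV
  1       950.00       891.6002       891.6002       1,783.2004
  2       950.00       836.7904     1,673.5808       5,020.7425
  3       950.00       785.3500     2,356.0500       9,424.1999
  4       950.00       737.0718     2,948.2872      14,741.4358
  5    10,950.00     7,973.4605    39,867.3027     239,203.8160
  Σ                 11,224.2729    47,736.8208     270,173.3945
P = 11,224.2729; D_Mac = 4.25300 yrs; D_mod = 3.99155 yrs; C = 21.20203.
Duration effect: -3.99155 × (+0.0075) = -0.029937
Convexity effect: 0.5 × 21.20203 × (0.0075)² = +0.0005963
ΔP/P ≈ -0.029937 + 0.0005963 = -0.029340 = -2.9340%.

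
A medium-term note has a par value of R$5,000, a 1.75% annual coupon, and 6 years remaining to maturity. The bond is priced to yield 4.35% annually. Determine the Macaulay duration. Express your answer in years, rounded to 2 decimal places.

5.72 years

Periodic yield y = 0.0435. Discount each cash flow and weight by its year:
  t   CF        PV=CF/(1+0.0435)^t    t·PV
  1        87.50        83.8524        83.8524
  2        87.50        80.3569       160.7138
  3        87.50        77.0071       231.0213
  4        87.50        73.7969       295.1877
  5        87.50        70.7206       353.6029
  6     5,087.50     3,940.4852    23,642.9113
  Σ                  4,326.2191    24,767.2893
Price P = Σ PV = 4,326.2191.
Macaulay duration = Σ(t·PV) / P = 24,767.2893 / 4,326.2191 = 5.72493 years.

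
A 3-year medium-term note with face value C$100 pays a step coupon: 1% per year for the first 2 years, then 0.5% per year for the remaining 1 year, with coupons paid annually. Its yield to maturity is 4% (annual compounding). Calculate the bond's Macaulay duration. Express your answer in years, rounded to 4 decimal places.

2.9688 years

Periodic yield y = 0.04. Discount each cash flow and weight by its year:
  t   CF        PV=CF/(1+0.04)^t    t·PV
  1         1.00         0.9615         0.9615
  2         1.00         0.9246         1.8491
  3       100.50        89.3441       268.0324
  Σ                     91.2302       270.8431
Price P = Σ PV = 91.2302.
Macaulay duration = Σ(t·PV) / P = 270.8431 / 91.2302 = 2.96879 years.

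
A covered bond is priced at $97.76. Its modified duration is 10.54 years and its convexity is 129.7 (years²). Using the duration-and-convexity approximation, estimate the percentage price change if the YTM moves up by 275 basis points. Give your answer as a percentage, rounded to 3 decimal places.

Duration effect: -D_mod·Δy = -10.54 × (+0.0275) = -0.289850
Convexity effect: ½·C·(Δy)² = 0.5 × 129.7 × (0.0275)² = +0.0490428125
ΔP/P ≈ -0.289850 + 0.0490428125 = -0.2408071875
= -24.08071875%.

-24.081%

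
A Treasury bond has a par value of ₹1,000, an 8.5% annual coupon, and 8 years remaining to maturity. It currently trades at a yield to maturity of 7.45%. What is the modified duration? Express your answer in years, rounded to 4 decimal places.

Periodic yield y = 0.0745. First find Macaulay duration:
  t   CF        PV=CF/(1+0.0745)^t    t·PV
  1        85.00        79.1066        79.1066
  2        85.00        73.6217       147.2435
  3        85.00        68.5172       205.5516
  4        85.00        63.7666       255.0664
  5        85.00        59.3454       296.7268
  6        85.00        55.2307       331.3841
  7        85.00        51.4013       359.8090
  8     1,085.00       610.6303     4,885.0427
  Σ                  1,061.6198     6,559.9307
P = 1,061.6198; Macaulay duration = 6,559.9307 / 1,061.6198 = 6.17917 years.
Modified duration = D_Mac / (1 + y) = 6.17917 / 1.0745 = 5.75074 years.

5.7507 years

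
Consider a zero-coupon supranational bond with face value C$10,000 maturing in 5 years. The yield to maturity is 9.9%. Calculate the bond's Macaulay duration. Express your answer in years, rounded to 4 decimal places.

A zero-coupon bond has a single cash flow at maturity, so its Macaulay duration equals its maturity: 5 years.

5.0000 years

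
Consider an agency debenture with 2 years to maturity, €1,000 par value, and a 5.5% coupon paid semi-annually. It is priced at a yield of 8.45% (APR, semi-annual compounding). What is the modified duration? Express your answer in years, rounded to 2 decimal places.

Periodic yield y = 0.04225. First find Macaulay duration:
  t   CF        PV=CF/(1+0.04225)^t    t·PV
  1        27.50        26.3852        26.3852
  2        27.50        25.3156        50.6313
  3        27.50        24.2894        72.8682
  4     1,027.50       870.7515     3,483.0059
  Σ                    946.7417     3,632.8906
P = 946.7417; Macaulay duration = 3,632.8906 / 946.7417 = 3.83726 half-year periods = 1.91863 years.
Modified duration = D_Mac / (1 + y) = 1.91863 / 1.04225 = 1.84085 years.

1.84 years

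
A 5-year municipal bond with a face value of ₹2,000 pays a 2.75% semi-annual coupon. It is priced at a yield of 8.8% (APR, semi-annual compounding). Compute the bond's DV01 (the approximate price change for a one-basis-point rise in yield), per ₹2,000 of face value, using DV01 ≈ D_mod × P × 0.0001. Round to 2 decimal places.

Periodic yield y = 0.044.
  t   CF        PV=CF/(1+0.044)^t    t·PV
  1        27.50        26.3410        26.3410
  2        27.50        25.2308        50.4617
  3        27.50        24.1675        72.5024
  4        27.50        23.1489        92.5957
  5        27.50        22.1733       110.8665
  6        27.50        21.2388       127.4327
  7        27.50        20.3437       142.4057
  8        27.50        19.4863       155.8902
  9        27.50        18.6650       167.9851
  10    2,027.50     1,318.1228    13,181.2281
  Σ                  1,518.9181    14,127.7090
P = 1,518.9181; D_Mac = 9.30117 half-year periods = 4.65058 yrs; D_mod = 4.45458 yrs.
DV01 ≈ 4.45458 × 1,518.9181 × 0.0001 = 0.676614.

₹0.68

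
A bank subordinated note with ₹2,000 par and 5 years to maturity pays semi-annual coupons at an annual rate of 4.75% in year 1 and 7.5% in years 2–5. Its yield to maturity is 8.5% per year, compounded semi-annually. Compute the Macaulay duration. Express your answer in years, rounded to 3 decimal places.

4.339 years

Periodic yield y = 0.0425. Discount each cash flow and weight by its period:
  t   CF        PV=CF/(1+0.0425)^t    t·PV
  1        47.50        45.5635        45.5635
  2        47.50        43.7060        87.4121
  3        75.00        66.1962       198.5886
  4        75.00        63.4976       253.9902
  5        75.00        60.9089       304.5446
  6        75.00        58.4258       350.5550
  7        75.00        56.0440       392.3077
  8        75.00        53.7592       430.0736
  9        75.00        51.5676       464.1082
  10    2,075.00     1,368.5399    13,685.3990
  Σ                  1,868.2087    16,212.5425
Price P = Σ PV = 1,868.2087.
Macaulay duration = Σ(t·PV) / P = 16,212.5425 / 1,868.2087 = 8.67812 half-year periods.
In years: 8.67812 / 2 = 4.33906 years.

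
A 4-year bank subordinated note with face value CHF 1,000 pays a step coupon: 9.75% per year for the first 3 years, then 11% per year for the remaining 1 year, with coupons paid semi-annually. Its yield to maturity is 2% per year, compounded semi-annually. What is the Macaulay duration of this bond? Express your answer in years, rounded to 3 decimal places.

3.491 years

Periodic yield y = 0.01. Discount each cash flow and weight by its period:
  t   CF        PV=CF/(1+0.01)^t    t·PV
  1        48.75        48.2673        48.2673
  2        48.75        47.7894        95.5789
  3        48.75        47.3163       141.9488
  4        48.75        46.8478       187.3912
  5        48.75        46.3840       231.9198
  6        48.75        45.9247       275.5482
  7        55.00        51.2995       359.0965
  8     1,055.00       974.2748     7,794.1984
  Σ                  1,308.1038     9,133.9490
Price P = Σ PV = 1,308.1038.
Macaulay duration = Σ(t·PV) / P = 9,133.9490 / 1,308.1038 = 6.98259 half-year periods.
In years: 6.98259 / 2 = 3.49129 years.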